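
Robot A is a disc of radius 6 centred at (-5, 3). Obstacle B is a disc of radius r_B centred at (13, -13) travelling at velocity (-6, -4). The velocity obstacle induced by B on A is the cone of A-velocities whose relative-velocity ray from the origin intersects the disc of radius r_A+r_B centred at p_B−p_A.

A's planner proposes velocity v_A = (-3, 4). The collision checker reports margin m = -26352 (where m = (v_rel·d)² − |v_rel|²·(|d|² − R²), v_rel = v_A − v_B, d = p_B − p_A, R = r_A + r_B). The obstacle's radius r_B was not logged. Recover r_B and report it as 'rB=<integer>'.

m = -26352
d = (18, -16);  v_rel = (3, 8),  |v_rel|² = 73
v_rel×d = (3)·(-16) − (8)·(18) = -192
since m = R²·73 − (-192)²:  R² = (36864 + -26352) / 73 = 144
R = √144 = 12  ⇒  r_B = 12 − 6 = 6

rB=6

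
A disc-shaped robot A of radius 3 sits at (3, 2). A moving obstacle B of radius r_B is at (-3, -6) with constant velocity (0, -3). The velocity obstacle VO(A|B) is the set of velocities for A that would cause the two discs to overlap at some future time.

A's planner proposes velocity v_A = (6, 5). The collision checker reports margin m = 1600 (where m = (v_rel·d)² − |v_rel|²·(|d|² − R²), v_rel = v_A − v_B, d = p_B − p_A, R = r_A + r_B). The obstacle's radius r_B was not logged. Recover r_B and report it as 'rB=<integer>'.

m = 1600
d = (-6, -8);  v_rel = (6, 8),  |v_rel|² = 100
v_rel×d = (6)·(-8) − (8)·(-6) = 0
since m = R²·100 − 0²:  R² = (0 + 1600) / 100 = 16
R = √16 = 4  ⇒  r_B = 4 − 3 = 1

rB=1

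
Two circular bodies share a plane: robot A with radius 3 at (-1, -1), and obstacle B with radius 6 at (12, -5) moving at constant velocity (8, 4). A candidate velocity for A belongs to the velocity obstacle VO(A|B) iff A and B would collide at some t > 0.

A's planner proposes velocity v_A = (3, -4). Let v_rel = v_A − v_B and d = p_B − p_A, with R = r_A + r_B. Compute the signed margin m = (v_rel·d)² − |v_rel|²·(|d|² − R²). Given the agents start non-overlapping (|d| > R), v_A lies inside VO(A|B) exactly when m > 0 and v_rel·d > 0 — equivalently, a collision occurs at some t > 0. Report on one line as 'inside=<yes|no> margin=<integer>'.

d = (13, -4),  |d|² = 185;  R = 3+6 = 9,  c = 185−9² = 104
v_rel = (-5, -8),  |v_rel|² = 89;  v_rel·d = (-5)·(13) + (-8)·(-4) = -33
89·t² + 66·t + 104 = 0  ⇒  m = (-33)² − 89·104 = -8167
m = -8167 < 0,  v_rel·d = -33 < 0  ⇒  outside

inside=no margin=-8167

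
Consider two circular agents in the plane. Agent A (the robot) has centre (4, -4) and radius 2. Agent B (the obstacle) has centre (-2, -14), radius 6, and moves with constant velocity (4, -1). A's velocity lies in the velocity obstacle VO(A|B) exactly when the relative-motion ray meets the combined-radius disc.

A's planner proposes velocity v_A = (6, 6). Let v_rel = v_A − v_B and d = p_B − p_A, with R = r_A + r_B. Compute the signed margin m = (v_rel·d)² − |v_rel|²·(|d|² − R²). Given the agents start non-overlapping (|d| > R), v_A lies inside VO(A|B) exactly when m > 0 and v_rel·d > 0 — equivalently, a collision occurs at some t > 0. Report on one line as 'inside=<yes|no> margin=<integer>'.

d = (-6, -10),  |d|² = 136;  R = 2+6 = 8,  c = 136−8² = 72
v_rel = (2, 7),  |v_rel|² = 53;  v_rel·d = (2)·(-6) + (7)·(-10) = -82
53·t² + 164·t + 72 = 0  ⇒  m = (-82)² − 53·72 = 2908
m = 2908 > 0,  v_rel·d = -82 < 0  ⇒  outside

inside=no margin=2908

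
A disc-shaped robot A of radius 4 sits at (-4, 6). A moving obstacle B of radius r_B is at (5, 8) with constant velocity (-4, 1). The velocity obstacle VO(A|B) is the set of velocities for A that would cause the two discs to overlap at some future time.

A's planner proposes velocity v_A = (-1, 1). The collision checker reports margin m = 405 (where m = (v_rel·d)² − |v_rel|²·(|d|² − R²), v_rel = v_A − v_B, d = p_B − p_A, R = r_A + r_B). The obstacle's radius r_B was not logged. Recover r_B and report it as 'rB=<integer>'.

m = 405
d = (9, 2);  v_rel = (3, 0),  |v_rel|² = 9
v_rel×d = (3)·(2) − (0)·(9) = 6
since m = R²·9 − 6²:  R² = (36 + 405) / 9 = 49
R = √49 = 7  ⇒  r_B = 7 − 4 = 3

rB=3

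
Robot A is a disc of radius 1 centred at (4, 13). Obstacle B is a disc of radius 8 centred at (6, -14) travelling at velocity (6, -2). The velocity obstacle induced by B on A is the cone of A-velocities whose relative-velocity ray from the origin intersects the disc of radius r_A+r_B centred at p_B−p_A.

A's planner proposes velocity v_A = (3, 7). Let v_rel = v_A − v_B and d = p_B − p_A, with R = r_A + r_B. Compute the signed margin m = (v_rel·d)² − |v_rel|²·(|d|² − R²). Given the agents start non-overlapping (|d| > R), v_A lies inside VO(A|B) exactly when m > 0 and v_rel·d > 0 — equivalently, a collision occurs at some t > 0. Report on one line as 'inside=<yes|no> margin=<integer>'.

d = (2, -27),  |d|² = 733;  R = 1+8 = 9,  c = 733−9² = 652
v_rel = (-3, 9),  |v_rel|² = 90;  v_rel·d = (-3)·(2) + (9)·(-27) = -249
90·t² + 498·t + 652 = 0  ⇒  m = (-249)² − 90·652 = 3321
m = 3321 > 0,  v_rel·d = -249 < 0  ⇒  outside

inside=no margin=3321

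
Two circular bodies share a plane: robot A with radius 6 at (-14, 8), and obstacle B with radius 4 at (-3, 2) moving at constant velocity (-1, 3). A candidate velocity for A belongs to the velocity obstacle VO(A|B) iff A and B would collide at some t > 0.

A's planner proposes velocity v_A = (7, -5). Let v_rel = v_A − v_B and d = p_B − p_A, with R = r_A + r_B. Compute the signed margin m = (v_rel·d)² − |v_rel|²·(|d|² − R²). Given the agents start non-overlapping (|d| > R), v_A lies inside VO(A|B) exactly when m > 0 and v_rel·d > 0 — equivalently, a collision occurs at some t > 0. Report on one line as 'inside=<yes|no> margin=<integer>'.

d = (11, -6),  |d|² = 157;  R = 6+4 = 10,  c = 157−10² = 57
v_rel = (8, -8),  |v_rel|² = 128;  v_rel·d = (8)·(11) + (-8)·(-6) = 136
128·t² − 272·t + 57 = 0  ⇒  m = 136² − 128·57 = 11200
m = 11200 > 0,  v_rel·d = 136 > 0  ⇒  inside

inside=yes margin=11200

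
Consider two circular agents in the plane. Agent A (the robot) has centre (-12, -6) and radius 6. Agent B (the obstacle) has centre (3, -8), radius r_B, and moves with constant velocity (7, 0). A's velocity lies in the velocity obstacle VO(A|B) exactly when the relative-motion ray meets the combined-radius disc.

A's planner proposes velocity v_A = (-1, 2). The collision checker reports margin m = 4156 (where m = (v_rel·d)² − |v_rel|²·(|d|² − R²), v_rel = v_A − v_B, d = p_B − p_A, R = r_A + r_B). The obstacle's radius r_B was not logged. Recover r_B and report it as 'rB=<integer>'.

m = 4156
d = (15, -2);  v_rel = (-8, 2),  |v_rel|² = 68
v_rel×d = (-8)·(-2) − (2)·(15) = -14
since m = R²·68 − (-14)²:  R² = (196 + 4156) / 68 = 64
R = √64 = 8  ⇒  r_B = 8 − 6 = 2

rB=2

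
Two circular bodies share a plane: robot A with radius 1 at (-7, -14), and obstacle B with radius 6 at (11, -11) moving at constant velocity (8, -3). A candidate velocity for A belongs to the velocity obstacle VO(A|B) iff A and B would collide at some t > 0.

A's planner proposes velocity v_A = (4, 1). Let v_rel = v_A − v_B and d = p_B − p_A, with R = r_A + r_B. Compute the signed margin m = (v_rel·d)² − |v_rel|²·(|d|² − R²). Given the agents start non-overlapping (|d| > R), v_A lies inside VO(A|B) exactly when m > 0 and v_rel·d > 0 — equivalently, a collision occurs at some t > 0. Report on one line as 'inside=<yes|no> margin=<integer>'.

d = (18, 3),  |d|² = 333;  R = 1+6 = 7,  c = 333−7² = 284
v_rel = (-4, 4),  |v_rel|² = 32;  v_rel·d = (-4)·(18) + (4)·(3) = -60
32·t² + 120·t + 284 = 0  ⇒  m = (-60)² − 32·284 = -5488
m = -5488 < 0,  v_rel·d = -60 < 0  ⇒  outside

inside=no margin=-5488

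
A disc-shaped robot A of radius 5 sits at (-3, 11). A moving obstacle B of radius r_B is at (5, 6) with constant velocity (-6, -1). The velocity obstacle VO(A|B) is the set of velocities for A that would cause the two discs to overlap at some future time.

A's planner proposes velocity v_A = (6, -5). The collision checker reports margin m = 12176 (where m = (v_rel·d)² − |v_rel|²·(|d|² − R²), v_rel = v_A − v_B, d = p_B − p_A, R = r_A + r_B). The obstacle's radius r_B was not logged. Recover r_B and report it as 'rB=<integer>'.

m = 12176
d = (8, -5);  v_rel = (12, -4),  |v_rel|² = 160
v_rel×d = (12)·(-5) − (-4)·(8) = -28
since m = R²·160 − (-28)²:  R² = (784 + 12176) / 160 = 81
R = √81 = 9  ⇒  r_B = 9 − 5 = 4

rB=4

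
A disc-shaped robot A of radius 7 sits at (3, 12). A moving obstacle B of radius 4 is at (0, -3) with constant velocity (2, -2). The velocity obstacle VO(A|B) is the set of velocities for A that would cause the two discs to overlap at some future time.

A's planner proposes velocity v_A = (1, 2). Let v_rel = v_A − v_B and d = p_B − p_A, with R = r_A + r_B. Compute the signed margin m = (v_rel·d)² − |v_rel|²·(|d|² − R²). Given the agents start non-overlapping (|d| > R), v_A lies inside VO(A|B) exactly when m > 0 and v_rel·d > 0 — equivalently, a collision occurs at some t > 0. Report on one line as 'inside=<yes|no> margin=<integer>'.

d = (-3, -15),  |d|² = 234;  R = 7+4 = 11,  c = 234−11² = 113
v_rel = (-1, 4),  |v_rel|² = 17;  v_rel·d = (-1)·(-3) + (4)·(-15) = -57
17·t² + 114·t + 113 = 0  ⇒  m = (-57)² − 17·113 = 1328
m = 1328 > 0,  v_rel·d = -57 < 0  ⇒  outside

inside=no margin=1328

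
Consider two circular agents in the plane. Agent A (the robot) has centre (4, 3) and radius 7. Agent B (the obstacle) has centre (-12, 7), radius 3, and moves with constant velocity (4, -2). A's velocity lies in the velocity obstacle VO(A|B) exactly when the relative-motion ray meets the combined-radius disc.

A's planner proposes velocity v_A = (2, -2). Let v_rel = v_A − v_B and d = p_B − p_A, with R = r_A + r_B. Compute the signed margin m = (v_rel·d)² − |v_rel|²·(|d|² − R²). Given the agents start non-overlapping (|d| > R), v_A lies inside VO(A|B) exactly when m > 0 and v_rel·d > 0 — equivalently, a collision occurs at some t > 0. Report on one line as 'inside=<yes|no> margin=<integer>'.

d = (-16, 4),  |d|² = 272;  R = 7+3 = 10,  c = 272−10² = 172
v_rel = (-2, 0),  |v_rel|² = 4;  v_rel·d = (-2)·(-16) + (0)·(4) = 32
4·t² − 64·t + 172 = 0  ⇒  m = 32² − 4·172 = 336
m = 336 > 0,  v_rel·d = 32 > 0  ⇒  inside

inside=yes margin=336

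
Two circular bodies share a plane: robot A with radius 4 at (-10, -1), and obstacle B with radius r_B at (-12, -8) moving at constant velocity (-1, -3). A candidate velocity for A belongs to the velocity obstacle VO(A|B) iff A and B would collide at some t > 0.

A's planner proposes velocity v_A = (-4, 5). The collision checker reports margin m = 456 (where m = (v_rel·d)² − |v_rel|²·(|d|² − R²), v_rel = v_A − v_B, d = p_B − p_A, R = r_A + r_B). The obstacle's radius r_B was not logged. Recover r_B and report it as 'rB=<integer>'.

m = 456
d = (-2, -7);  v_rel = (-3, 8),  |v_rel|² = 73
v_rel×d = (-3)·(-7) − (8)·(-2) = 37
since m = R²·73 − 37²:  R² = (1369 + 456) / 73 = 25
R = √25 = 5  ⇒  r_B = 5 − 4 = 1

rB=1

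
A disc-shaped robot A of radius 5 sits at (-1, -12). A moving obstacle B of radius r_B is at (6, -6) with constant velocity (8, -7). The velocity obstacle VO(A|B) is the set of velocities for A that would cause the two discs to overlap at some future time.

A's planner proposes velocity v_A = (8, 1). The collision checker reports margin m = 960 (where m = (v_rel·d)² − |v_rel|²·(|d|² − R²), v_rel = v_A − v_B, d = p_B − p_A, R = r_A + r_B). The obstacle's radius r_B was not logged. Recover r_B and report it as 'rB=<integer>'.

m = 960
d = (7, 6);  v_rel = (0, 8),  |v_rel|² = 64
v_rel×d = (0)·(6) − (8)·(7) = -56
since m = R²·64 − (-56)²:  R² = (3136 + 960) / 64 = 64
R = √64 = 8  ⇒  r_B = 8 − 5 = 3

rB=3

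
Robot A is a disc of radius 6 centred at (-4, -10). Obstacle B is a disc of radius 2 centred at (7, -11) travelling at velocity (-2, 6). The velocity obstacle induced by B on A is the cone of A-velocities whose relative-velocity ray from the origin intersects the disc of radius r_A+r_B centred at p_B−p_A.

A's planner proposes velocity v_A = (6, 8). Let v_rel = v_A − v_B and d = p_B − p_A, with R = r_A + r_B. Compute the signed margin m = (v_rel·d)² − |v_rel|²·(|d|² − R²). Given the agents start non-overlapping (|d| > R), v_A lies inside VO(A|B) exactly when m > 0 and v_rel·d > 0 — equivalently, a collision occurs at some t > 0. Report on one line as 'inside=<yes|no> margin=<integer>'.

d = (11, -1),  |d|² = 122;  R = 6+2 = 8,  c = 122−8² = 58
v_rel = (8, 2),  |v_rel|² = 68;  v_rel·d = (8)·(11) + (2)·(-1) = 86
68·t² − 172·t + 58 = 0  ⇒  m = 86² − 68·58 = 3452
m = 3452 > 0,  v_rel·d = 86 > 0  ⇒  inside

inside=yes margin=3452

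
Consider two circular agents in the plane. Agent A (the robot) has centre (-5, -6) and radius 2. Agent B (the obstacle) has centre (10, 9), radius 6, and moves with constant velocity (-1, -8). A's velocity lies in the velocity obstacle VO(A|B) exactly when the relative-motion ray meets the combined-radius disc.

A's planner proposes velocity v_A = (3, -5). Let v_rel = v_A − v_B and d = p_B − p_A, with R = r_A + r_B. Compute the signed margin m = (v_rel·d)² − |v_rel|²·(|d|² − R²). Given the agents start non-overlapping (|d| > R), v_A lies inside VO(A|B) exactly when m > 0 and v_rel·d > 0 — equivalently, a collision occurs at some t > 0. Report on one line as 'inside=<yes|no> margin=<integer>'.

d = (15, 15),  |d|² = 450;  R = 2+6 = 8,  c = 450−8² = 386
v_rel = (4, 3),  |v_rel|² = 25;  v_rel·d = (4)·(15) + (3)·(15) = 105
25·t² − 210·t + 386 = 0  ⇒  m = 105² − 25·386 = 1375
m = 1375 > 0,  v_rel·d = 105 > 0  ⇒  inside

inside=yes margin=1375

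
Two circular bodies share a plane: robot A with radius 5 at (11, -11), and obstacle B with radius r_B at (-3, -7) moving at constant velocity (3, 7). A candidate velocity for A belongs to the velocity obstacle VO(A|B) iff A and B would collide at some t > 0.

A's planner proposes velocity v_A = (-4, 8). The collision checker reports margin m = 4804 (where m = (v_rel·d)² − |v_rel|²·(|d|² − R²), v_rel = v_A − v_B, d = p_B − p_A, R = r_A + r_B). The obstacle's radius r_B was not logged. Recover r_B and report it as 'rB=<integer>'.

m = 4804
d = (-14, 4);  v_rel = (-7, 1),  |v_rel|² = 50
v_rel×d = (-7)·(4) − (1)·(-14) = -14
since m = R²·50 − (-14)²:  R² = (196 + 4804) / 50 = 100
R = √100 = 10  ⇒  r_B = 10 − 5 = 5

rB=5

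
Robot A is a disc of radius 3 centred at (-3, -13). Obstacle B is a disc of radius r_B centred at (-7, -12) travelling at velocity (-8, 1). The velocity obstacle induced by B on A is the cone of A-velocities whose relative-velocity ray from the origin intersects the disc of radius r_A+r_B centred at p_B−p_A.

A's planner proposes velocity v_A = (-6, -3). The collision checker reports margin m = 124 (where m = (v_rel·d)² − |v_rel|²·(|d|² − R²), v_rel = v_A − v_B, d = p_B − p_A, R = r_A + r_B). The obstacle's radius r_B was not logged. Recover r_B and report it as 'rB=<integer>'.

m = 124
d = (-4, 1);  v_rel = (2, -4),  |v_rel|² = 20
v_rel×d = (2)·(1) − (-4)·(-4) = -14
since m = R²·20 − (-14)²:  R² = (196 + 124) / 20 = 16
R = √16 = 4  ⇒  r_B = 4 − 3 = 1

rB=1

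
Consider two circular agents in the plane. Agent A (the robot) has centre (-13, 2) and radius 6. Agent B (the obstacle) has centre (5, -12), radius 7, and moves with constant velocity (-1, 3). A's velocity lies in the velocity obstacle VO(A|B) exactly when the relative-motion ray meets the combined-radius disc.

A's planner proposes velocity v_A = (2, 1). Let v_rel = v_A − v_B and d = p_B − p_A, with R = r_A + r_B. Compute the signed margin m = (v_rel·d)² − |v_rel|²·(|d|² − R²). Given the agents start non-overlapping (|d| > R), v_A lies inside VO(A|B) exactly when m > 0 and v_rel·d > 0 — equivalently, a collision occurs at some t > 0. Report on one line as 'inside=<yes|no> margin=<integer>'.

d = (18, -14),  |d|² = 520;  R = 6+7 = 13,  c = 520−13² = 351
v_rel = (3, -2),  |v_rel|² = 13;  v_rel·d = (3)·(18) + (-2)·(-14) = 82
13·t² − 164·t + 351 = 0  ⇒  m = 82² − 13·351 = 2161
m = 2161 > 0,  v_rel·d = 82 > 0  ⇒  inside

inside=yes margin=2161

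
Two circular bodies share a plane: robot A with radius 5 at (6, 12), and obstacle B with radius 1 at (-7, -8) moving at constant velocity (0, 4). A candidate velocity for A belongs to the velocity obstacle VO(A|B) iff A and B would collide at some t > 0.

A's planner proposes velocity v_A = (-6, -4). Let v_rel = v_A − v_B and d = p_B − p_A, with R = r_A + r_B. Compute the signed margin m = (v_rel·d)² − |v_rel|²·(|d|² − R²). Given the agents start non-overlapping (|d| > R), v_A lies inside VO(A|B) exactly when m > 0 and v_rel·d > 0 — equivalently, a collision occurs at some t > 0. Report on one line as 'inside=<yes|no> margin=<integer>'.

d = (-13, -20),  |d|² = 569;  R = 5+1 = 6,  c = 569−6² = 533
v_rel = (-6, -8),  |v_rel|² = 100;  v_rel·d = (-6)·(-13) + (-8)·(-20) = 238
100·t² − 476·t + 533 = 0  ⇒  m = 238² − 100·533 = 3344
m = 3344 > 0,  v_rel·d = 238 > 0  ⇒  inside

inside=yes margin=3344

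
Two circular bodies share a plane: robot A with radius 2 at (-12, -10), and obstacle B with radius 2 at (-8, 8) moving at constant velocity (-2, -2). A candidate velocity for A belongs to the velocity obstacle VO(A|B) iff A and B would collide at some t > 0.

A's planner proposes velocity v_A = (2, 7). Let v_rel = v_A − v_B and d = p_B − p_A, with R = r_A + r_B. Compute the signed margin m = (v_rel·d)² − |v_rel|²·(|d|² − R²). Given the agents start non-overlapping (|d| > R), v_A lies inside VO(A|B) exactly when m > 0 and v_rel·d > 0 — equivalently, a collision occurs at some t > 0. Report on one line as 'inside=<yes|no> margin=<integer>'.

d = (4, 18),  |d|² = 340;  R = 2+2 = 4,  c = 340−4² = 324
v_rel = (4, 9),  |v_rel|² = 97;  v_rel·d = (4)·(4) + (9)·(18) = 178
97·t² − 356·t + 324 = 0  ⇒  m = 178² − 97·324 = 256
m = 256 > 0,  v_rel·d = 178 > 0  ⇒  inside

inside=yes margin=256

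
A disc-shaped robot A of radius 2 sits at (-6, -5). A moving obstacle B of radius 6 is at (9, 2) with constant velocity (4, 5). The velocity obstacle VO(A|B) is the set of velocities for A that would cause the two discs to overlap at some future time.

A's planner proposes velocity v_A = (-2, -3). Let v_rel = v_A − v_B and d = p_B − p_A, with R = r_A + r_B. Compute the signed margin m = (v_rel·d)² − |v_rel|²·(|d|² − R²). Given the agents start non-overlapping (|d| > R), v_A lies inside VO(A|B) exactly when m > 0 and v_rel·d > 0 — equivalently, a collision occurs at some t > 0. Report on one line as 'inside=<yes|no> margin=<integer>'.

d = (15, 7),  |d|² = 274;  R = 2+6 = 8,  c = 274−8² = 210
v_rel = (-6, -8),  |v_rel|² = 100;  v_rel·d = (-6)·(15) + (-8)·(7) = -146
100·t² + 292·t + 210 = 0  ⇒  m = (-146)² − 100·210 = 316
m = 316 > 0,  v_rel·d = -146 < 0  ⇒  outside

inside=no margin=316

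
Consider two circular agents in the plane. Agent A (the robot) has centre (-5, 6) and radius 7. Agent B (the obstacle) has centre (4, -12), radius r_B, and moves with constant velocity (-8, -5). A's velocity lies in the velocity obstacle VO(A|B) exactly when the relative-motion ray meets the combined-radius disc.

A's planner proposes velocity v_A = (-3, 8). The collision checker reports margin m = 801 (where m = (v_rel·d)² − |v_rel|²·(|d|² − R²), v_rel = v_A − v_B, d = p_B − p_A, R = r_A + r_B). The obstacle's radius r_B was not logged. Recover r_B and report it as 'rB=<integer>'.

m = 801
d = (9, -18);  v_rel = (5, 13),  |v_rel|² = 194
v_rel×d = (5)·(-18) − (13)·(9) = -207
since m = R²·194 − (-207)²:  R² = (42849 + 801) / 194 = 225
R = √225 = 15  ⇒  r_B = 15 − 7 = 8

rB=8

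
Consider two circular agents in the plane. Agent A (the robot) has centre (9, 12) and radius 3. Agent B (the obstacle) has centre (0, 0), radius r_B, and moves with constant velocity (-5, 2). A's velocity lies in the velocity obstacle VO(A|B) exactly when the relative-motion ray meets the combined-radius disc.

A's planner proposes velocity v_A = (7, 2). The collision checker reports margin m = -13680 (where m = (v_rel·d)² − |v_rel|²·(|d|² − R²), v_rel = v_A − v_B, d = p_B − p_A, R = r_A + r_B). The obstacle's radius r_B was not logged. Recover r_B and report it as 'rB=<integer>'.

m = -13680
d = (-9, -12);  v_rel = (12, 0),  |v_rel|² = 144
v_rel×d = (12)·(-12) − (0)·(-9) = -144
since m = R²·144 − (-144)²:  R² = (20736 + -13680) / 144 = 49
R = √49 = 7  ⇒  r_B = 7 − 3 = 4

rB=4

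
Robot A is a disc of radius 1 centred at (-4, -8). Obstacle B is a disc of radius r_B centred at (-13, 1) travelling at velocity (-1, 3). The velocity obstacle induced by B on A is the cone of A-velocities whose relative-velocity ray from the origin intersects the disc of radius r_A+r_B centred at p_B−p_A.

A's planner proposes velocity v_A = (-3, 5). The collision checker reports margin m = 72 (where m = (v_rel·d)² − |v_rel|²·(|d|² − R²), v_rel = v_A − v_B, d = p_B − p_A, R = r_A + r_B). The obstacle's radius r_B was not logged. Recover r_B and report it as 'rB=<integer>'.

m = 72
d = (-9, 9);  v_rel = (-2, 2),  |v_rel|² = 8
v_rel×d = (-2)·(9) − (2)·(-9) = 0
since m = R²·8 − 0²:  R² = (0 + 72) / 8 = 9
R = √9 = 3  ⇒  r_B = 3 − 1 = 2

rB=2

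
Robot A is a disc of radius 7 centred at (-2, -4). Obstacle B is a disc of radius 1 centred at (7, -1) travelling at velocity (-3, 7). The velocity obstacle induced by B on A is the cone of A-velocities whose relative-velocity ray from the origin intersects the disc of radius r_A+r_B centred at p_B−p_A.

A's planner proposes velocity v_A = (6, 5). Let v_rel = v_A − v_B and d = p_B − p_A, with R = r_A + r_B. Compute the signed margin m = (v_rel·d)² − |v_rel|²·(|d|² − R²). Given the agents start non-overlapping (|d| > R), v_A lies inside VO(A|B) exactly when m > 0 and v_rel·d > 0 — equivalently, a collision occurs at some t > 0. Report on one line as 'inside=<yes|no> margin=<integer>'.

d = (9, 3),  |d|² = 90;  R = 7+1 = 8,  c = 90−8² = 26
v_rel = (9, -2),  |v_rel|² = 85;  v_rel·d = (9)·(9) + (-2)·(3) = 75
85·t² − 150·t + 26 = 0  ⇒  m = 75² − 85·26 = 3415
m = 3415 > 0,  v_rel·d = 75 > 0  ⇒  inside

inside=yes margin=3415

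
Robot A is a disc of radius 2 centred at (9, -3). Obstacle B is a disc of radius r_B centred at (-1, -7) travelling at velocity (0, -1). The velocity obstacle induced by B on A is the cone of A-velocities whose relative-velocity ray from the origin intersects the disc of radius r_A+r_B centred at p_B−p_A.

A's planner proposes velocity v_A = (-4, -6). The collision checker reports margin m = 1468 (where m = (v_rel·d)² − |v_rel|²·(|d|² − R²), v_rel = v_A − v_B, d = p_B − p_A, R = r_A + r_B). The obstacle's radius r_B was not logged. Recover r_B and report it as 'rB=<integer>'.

m = 1468
d = (-10, -4);  v_rel = (-4, -5),  |v_rel|² = 41
v_rel×d = (-4)·(-4) − (-5)·(-10) = -34
since m = R²·41 − (-34)²:  R² = (1156 + 1468) / 41 = 64
R = √64 = 8  ⇒  r_B = 8 − 2 = 6

rB=6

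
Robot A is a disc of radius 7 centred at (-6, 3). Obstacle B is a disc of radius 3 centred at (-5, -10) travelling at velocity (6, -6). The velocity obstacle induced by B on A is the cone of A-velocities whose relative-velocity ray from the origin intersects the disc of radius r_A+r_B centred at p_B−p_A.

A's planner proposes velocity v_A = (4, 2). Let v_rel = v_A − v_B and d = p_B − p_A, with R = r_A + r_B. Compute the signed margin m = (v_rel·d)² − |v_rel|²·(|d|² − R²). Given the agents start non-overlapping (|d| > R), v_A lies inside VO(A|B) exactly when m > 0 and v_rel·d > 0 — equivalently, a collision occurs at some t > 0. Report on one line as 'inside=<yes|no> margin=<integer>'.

d = (1, -13),  |d|² = 170;  R = 7+3 = 10,  c = 170−10² = 70
v_rel = (-2, 8),  |v_rel|² = 68;  v_rel·d = (-2)·(1) + (8)·(-13) = -106
68·t² + 212·t + 70 = 0  ⇒  m = (-106)² − 68·70 = 6476
m = 6476 > 0,  v_rel·d = -106 < 0  ⇒  outside

inside=no margin=6476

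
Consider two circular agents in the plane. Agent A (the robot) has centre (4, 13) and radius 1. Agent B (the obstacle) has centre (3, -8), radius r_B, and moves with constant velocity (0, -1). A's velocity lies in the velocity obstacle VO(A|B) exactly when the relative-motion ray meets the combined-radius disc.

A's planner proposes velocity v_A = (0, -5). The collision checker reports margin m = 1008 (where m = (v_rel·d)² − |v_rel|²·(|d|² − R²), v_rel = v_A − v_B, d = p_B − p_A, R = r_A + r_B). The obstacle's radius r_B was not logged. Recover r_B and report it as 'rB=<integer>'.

m = 1008
d = (-1, -21);  v_rel = (0, -4),  |v_rel|² = 16
v_rel×d = (0)·(-21) − (-4)·(-1) = -4
since m = R²·16 − (-4)²:  R² = (16 + 1008) / 16 = 64
R = √64 = 8  ⇒  r_B = 8 − 1 = 7

rB=7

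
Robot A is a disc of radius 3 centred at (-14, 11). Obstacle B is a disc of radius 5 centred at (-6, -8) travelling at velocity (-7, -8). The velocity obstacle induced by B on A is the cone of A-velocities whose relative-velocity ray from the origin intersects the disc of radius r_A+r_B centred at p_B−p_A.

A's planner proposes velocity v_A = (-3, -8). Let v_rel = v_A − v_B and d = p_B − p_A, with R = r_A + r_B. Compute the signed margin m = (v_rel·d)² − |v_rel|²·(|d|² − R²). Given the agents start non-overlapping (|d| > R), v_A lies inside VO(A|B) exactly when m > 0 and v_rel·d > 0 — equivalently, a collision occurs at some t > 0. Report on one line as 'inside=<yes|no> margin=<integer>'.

d = (8, -19),  |d|² = 425;  R = 3+5 = 8,  c = 425−8² = 361
v_rel = (4, 0),  |v_rel|² = 16;  v_rel·d = (4)·(8) + (0)·(-19) = 32
16·t² − 64·t + 361 = 0  ⇒  m = 32² − 16·361 = -4752
m = -4752 < 0,  v_rel·d = 32 > 0  ⇒  outside

inside=no margin=-4752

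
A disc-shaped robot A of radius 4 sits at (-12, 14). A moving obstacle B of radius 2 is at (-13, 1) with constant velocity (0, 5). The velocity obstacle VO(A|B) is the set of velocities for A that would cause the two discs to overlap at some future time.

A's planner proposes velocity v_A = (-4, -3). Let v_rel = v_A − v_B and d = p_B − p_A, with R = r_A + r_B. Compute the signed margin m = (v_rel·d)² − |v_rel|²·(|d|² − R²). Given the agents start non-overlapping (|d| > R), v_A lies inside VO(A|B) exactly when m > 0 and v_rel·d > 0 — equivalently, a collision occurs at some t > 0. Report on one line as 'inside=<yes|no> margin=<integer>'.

d = (-1, -13),  |d|² = 170;  R = 4+2 = 6,  c = 170−6² = 134
v_rel = (-4, -8),  |v_rel|² = 80;  v_rel·d = (-4)·(-1) + (-8)·(-13) = 108
80·t² − 216·t + 134 = 0  ⇒  m = 108² − 80·134 = 944
m = 944 > 0,  v_rel·d = 108 > 0  ⇒  inside

inside=yes margin=944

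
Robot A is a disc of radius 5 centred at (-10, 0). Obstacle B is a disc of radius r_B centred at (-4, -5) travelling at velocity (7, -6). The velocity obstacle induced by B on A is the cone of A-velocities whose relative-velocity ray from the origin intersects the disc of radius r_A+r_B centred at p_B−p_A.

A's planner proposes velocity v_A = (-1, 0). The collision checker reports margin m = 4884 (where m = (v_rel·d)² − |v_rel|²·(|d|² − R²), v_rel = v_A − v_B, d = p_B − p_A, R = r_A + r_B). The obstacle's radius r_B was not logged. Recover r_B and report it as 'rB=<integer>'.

m = 4884
d = (6, -5);  v_rel = (-8, 6),  |v_rel|² = 100
v_rel×d = (-8)·(-5) − (6)·(6) = 4
since m = R²·100 − 4²:  R² = (16 + 4884) / 100 = 49
R = √49 = 7  ⇒  r_B = 7 − 5 = 2

rB=2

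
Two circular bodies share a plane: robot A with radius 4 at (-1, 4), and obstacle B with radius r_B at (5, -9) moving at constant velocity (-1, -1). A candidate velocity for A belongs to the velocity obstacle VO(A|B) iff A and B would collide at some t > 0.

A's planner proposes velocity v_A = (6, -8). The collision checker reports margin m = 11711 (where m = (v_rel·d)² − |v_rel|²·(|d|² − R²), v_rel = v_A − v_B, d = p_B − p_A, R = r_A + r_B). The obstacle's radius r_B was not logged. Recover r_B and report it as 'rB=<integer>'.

m = 11711
d = (6, -13);  v_rel = (7, -7),  |v_rel|² = 98
v_rel×d = (7)·(-13) − (-7)·(6) = -49
since m = R²·98 − (-49)²:  R² = (2401 + 11711) / 98 = 144
R = √144 = 12  ⇒  r_B = 12 − 4 = 8

rB=8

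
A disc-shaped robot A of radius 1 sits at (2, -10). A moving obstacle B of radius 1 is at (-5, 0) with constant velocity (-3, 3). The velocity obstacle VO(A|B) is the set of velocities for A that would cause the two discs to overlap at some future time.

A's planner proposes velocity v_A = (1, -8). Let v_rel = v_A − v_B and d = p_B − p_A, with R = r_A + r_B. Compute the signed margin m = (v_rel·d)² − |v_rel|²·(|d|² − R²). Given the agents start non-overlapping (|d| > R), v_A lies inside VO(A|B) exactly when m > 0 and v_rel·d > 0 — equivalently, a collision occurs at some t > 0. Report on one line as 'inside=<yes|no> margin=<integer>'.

d = (-7, 10),  |d|² = 149;  R = 1+1 = 2,  c = 149−2² = 145
v_rel = (4, -11),  |v_rel|² = 137;  v_rel·d = (4)·(-7) + (-11)·(10) = -138
137·t² + 276·t + 145 = 0  ⇒  m = (-138)² − 137·145 = -821
m = -821 < 0,  v_rel·d = -138 < 0  ⇒  outside

inside=no margin=-821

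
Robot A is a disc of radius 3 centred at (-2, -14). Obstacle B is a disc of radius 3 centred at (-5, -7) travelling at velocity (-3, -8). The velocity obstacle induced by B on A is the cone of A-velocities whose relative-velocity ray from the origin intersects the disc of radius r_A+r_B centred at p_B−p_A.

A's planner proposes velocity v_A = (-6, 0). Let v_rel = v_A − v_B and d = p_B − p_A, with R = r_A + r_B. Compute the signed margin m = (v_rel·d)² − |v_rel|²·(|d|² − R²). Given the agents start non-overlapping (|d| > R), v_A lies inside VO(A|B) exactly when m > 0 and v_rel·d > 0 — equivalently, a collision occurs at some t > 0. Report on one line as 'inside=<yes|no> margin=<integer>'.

d = (-3, 7),  |d|² = 58;  R = 3+3 = 6,  c = 58−6² = 22
v_rel = (-3, 8),  |v_rel|² = 73;  v_rel·d = (-3)·(-3) + (8)·(7) = 65
73·t² − 130·t + 22 = 0  ⇒  m = 65² − 73·22 = 2619
m = 2619 > 0,  v_rel·d = 65 > 0  ⇒  inside

inside=yes margin=2619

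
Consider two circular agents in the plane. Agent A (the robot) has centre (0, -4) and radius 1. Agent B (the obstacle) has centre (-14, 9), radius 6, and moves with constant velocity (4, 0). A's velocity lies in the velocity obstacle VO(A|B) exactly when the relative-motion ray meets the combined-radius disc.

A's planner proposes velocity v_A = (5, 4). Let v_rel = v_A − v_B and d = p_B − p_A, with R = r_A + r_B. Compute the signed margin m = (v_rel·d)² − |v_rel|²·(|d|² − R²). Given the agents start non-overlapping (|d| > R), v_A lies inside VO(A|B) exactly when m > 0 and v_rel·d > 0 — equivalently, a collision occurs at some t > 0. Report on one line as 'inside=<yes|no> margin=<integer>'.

d = (-14, 13),  |d|² = 365;  R = 1+6 = 7,  c = 365−7² = 316
v_rel = (1, 4),  |v_rel|² = 17;  v_rel·d = (1)·(-14) + (4)·(13) = 38
17·t² − 76·t + 316 = 0  ⇒  m = 38² − 17·316 = -3928
m = -3928 < 0,  v_rel·d = 38 > 0  ⇒  outside

inside=no margin=-3928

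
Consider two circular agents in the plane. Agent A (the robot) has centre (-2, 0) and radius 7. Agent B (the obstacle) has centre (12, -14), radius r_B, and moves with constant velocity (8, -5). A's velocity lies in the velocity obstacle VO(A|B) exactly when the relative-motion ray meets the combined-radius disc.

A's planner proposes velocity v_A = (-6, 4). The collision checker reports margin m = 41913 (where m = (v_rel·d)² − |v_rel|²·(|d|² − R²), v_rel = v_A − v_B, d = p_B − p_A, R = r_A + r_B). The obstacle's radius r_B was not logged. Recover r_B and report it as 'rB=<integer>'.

m = 41913
d = (14, -14);  v_rel = (-14, 9),  |v_rel|² = 277
v_rel×d = (-14)·(-14) − (9)·(14) = 70
since m = R²·277 − 70²:  R² = (4900 + 41913) / 277 = 169
R = √169 = 13  ⇒  r_B = 13 − 7 = 6

rB=6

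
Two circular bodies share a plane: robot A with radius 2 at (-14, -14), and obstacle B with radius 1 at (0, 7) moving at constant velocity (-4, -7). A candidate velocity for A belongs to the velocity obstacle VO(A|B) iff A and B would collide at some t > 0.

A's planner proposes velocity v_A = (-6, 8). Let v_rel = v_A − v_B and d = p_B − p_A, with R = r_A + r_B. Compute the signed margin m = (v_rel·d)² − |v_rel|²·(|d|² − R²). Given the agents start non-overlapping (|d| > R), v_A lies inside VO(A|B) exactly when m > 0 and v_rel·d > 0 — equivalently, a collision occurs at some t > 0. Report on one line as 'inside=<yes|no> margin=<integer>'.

d = (14, 21),  |d|² = 637;  R = 2+1 = 3,  c = 637−3² = 628
v_rel = (-2, 15),  |v_rel|² = 229;  v_rel·d = (-2)·(14) + (15)·(21) = 287
229·t² − 574·t + 628 = 0  ⇒  m = 287² − 229·628 = -61443
m = -61443 < 0,  v_rel·d = 287 > 0  ⇒  outside

inside=no margin=-61443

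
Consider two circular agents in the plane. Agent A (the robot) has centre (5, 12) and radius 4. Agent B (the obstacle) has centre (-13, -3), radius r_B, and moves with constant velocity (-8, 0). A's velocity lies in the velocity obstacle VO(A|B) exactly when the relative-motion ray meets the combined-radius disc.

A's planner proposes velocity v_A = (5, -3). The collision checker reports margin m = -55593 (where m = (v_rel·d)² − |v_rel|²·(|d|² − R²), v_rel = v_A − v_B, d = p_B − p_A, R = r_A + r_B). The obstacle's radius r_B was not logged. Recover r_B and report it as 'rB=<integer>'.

m = -55593
d = (-18, -15);  v_rel = (13, -3),  |v_rel|² = 178
v_rel×d = (13)·(-15) − (-3)·(-18) = -249
since m = R²·178 − (-249)²:  R² = (62001 + -55593) / 178 = 36
R = √36 = 6  ⇒  r_B = 6 − 4 = 2

rB=2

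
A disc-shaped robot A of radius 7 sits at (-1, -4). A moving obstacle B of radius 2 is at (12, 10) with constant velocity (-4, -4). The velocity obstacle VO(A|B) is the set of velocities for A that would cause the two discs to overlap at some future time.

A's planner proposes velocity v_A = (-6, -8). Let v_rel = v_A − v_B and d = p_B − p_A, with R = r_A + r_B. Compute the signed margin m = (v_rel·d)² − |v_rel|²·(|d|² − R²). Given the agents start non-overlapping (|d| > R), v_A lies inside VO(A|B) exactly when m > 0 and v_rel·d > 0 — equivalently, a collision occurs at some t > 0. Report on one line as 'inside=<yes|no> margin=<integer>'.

d = (13, 14),  |d|² = 365;  R = 7+2 = 9,  c = 365−9² = 284
v_rel = (-2, -4),  |v_rel|² = 20;  v_rel·d = (-2)·(13) + (-4)·(14) = -82
20·t² + 164·t + 284 = 0  ⇒  m = (-82)² − 20·284 = 1044
m = 1044 > 0,  v_rel·d = -82 < 0  ⇒  outside

inside=no margin=1044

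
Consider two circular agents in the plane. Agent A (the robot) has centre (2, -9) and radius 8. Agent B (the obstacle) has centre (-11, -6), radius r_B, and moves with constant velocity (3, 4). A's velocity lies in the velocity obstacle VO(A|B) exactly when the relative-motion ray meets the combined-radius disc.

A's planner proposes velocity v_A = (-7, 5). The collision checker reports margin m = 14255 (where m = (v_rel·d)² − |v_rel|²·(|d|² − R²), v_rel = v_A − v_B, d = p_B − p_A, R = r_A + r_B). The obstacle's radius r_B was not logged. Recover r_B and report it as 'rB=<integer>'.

m = 14255
d = (-13, 3);  v_rel = (-10, 1),  |v_rel|² = 101
v_rel×d = (-10)·(3) − (1)·(-13) = -17
since m = R²·101 − (-17)²:  R² = (289 + 14255) / 101 = 144
R = √144 = 12  ⇒  r_B = 12 − 8 = 4

rB=4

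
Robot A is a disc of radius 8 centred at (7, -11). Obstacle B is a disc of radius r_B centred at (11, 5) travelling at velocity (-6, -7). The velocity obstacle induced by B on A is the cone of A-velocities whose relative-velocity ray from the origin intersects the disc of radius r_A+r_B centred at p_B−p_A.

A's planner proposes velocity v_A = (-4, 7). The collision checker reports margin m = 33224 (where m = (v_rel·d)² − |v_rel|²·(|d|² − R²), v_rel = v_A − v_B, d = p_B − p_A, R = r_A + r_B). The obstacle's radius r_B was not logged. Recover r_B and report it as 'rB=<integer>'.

m = 33224
d = (4, 16);  v_rel = (2, 14),  |v_rel|² = 200
v_rel×d = (2)·(16) − (14)·(4) = -24
since m = R²·200 − (-24)²:  R² = (576 + 33224) / 200 = 169
R = √169 = 13  ⇒  r_B = 13 − 8 = 5

rB=5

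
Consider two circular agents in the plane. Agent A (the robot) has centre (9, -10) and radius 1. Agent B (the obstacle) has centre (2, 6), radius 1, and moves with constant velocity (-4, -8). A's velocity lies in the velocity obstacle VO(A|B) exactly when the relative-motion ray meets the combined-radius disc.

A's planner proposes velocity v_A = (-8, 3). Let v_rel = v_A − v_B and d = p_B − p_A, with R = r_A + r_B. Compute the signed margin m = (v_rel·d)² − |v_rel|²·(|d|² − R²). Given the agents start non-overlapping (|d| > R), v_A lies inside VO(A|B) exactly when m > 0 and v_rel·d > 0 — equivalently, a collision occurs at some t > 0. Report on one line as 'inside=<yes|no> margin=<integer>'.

d = (-7, 16),  |d|² = 305;  R = 1+1 = 2,  c = 305−2² = 301
v_rel = (-4, 11),  |v_rel|² = 137;  v_rel·d = (-4)·(-7) + (11)·(16) = 204
137·t² − 408·t + 301 = 0  ⇒  m = 204² − 137·301 = 379
m = 379 > 0,  v_rel·d = 204 > 0  ⇒  inside

inside=yes margin=379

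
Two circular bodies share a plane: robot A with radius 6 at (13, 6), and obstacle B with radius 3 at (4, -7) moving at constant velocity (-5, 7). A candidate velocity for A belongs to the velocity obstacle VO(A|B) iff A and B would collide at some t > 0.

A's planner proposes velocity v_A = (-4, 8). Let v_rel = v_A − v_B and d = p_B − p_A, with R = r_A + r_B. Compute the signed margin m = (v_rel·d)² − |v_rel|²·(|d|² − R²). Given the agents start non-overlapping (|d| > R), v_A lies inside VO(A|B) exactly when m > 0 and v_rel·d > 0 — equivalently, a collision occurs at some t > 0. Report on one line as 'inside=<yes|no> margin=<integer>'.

d = (-9, -13),  |d|² = 250;  R = 6+3 = 9,  c = 250−9² = 169
v_rel = (1, 1),  |v_rel|² = 2;  v_rel·d = (1)·(-9) + (1)·(-13) = -22
2·t² + 44·t + 169 = 0  ⇒  m = (-22)² − 2·169 = 146
m = 146 > 0,  v_rel·d = -22 < 0  ⇒  outside

inside=no margin=146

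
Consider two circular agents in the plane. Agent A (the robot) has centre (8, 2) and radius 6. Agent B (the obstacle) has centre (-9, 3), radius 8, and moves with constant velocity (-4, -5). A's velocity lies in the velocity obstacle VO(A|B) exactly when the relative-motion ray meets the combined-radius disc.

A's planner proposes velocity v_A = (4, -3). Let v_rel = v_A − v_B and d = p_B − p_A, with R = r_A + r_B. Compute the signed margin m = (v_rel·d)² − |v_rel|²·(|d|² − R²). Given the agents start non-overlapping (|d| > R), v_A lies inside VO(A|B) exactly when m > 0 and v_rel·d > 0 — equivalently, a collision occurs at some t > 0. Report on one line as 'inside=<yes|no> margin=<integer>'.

d = (-17, 1),  |d|² = 290;  R = 6+8 = 14,  c = 290−14² = 94
v_rel = (8, 2),  |v_rel|² = 68;  v_rel·d = (8)·(-17) + (2)·(1) = -134
68·t² + 268·t + 94 = 0  ⇒  m = (-134)² − 68·94 = 11564
m = 11564 > 0,  v_rel·d = -134 < 0  ⇒  outside

inside=no margin=11564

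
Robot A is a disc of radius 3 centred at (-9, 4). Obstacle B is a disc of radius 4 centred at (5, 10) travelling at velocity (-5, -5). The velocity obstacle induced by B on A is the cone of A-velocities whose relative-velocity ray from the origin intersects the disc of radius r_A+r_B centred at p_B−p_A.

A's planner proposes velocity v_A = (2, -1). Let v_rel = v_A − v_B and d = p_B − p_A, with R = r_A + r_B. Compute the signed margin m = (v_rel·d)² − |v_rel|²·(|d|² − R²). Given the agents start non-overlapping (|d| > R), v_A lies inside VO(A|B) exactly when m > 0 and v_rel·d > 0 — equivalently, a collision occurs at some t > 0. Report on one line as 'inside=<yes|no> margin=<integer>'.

d = (14, 6),  |d|² = 232;  R = 3+4 = 7,  c = 232−7² = 183
v_rel = (7, 4),  |v_rel|² = 65;  v_rel·d = (7)·(14) + (4)·(6) = 122
65·t² − 244·t + 183 = 0  ⇒  m = 122² − 65·183 = 2989
m = 2989 > 0,  v_rel·d = 122 > 0  ⇒  inside

inside=yes margin=2989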